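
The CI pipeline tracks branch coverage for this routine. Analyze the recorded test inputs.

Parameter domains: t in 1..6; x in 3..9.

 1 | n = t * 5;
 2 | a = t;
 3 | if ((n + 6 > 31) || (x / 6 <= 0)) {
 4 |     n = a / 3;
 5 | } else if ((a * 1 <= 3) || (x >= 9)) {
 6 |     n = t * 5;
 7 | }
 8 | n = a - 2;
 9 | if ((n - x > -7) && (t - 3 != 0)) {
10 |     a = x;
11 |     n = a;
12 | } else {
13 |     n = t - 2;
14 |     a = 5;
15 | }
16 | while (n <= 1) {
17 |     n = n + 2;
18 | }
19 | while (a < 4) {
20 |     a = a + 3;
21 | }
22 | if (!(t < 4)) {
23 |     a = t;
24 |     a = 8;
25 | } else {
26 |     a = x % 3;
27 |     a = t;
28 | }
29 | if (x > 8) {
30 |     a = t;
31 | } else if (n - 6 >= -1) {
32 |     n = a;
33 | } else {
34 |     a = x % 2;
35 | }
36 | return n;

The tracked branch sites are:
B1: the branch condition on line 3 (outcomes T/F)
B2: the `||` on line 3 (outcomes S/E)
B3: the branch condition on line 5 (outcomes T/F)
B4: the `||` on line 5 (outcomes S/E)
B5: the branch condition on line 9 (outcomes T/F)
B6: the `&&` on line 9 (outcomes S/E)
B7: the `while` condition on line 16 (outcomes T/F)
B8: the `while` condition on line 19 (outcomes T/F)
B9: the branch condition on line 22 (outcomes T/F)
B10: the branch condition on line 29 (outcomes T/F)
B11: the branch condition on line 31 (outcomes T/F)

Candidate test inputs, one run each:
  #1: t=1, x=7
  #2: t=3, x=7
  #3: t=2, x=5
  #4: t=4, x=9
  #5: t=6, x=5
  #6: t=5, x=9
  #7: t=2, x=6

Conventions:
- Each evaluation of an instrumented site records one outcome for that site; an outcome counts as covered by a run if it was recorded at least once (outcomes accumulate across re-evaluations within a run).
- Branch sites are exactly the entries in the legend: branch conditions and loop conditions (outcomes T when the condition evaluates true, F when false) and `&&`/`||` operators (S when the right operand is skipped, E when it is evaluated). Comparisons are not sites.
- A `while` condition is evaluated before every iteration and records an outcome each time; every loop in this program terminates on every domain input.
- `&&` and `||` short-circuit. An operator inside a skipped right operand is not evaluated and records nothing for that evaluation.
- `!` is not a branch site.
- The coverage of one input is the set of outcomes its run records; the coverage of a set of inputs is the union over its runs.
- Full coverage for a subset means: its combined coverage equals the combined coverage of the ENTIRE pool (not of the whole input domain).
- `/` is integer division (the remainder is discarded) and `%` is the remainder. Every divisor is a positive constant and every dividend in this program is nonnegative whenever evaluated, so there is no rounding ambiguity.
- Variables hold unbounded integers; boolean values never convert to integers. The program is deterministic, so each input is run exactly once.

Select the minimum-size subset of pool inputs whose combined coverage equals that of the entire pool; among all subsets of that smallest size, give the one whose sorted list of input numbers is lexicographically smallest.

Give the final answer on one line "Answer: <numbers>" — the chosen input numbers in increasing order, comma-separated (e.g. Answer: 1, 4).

test 1 (t=1, x=7) fires B2->E, B1->F, B4->S, B3->T, B6->S, B5->F, B7->T, B7->T, B7->F, B8->F, B9->F, B10->F, B11->F; hits B1=F, B2=E, B3=T, B4=S, B5=F, B6=S, B7=T, B7=F, B8=F, B9=F, B10=F, B11=F
test 2 (t=3, x=7) fires B2->E, B1->F, B4->S, B3->T, B6->E, B5->F, B7->T, B7->F, B8->F, B9->F, B10->F, B11->F; hits B1=F, B2=E, B3=T, B4=S, B5=F, B6=E, B7=T, B7=F, B8=F, B9=F, B10=F, B11=F
test 3 (t=2, x=5) fires B2->E, B1->T, B6->E, B5->T, B7->F, B8->F, B9->F, B10->F, B11->T; hits B1=T, B2=E, B5=T, B6=E, B7=F, B8=F, B9=F, B10=F, B11=T
test 4 (t=4, x=9) fires B2->E, B1->F, B4->E, B3->T, B6->S, B5->F, B7->F, B8->F, B9->T, B10->T; hits B1=F, B2=E, B3=T, B4=E, B5=F, B6=S, B7=F, B8=F, B9=T, B10=T
test 5 (t=6, x=5) fires B2->S, B1->T, B6->E, B5->T, B7->F, B8->F, B9->T, B10->F, B11->T; hits B1=T, B2=S, B5=T, B6=E, B7=F, B8=F, B9=T, B10=F, B11=T
test 6 (t=5, x=9) fires B2->E, B1->F, B4->E, B3->T, B6->E, B5->T, B7->F, B8->F, B9->T, B10->T; hits B1=F, B2=E, B3=T, B4=E, B5=T, B6=E, B7=F, B8=F, B9=T, B10=T
test 7 (t=2, x=6) fires B2->E, B1->F, B4->S, B3->T, B6->E, B5->T, B7->F, B8->F, B9->F, B10->F, B11->T; hits B1=F, B2=E, B3=T, B4=S, B5=T, B6=E, B7=F, B8=F, B9=F, B10=F, B11=T
union over all inputs: B1=T, B1=F, B2=S, B2=E, B3=T, B4=S, B4=E, B5=T, B5=F, B6=S, B6=E, B7=T, B7=F, B8=F, B9=T, B9=F, B10=T, B10=F, B11=T, B11=F (20 outcomes)
no size-1 subset reaches all 20 outcomes (best union: 12/20)
no size-2 subset reaches all 20 outcomes (best union: 18/20)
inputs {1, 4, 5} (size 3) cover everything; no size-3 subset with a lexicographically smaller index list covers all 20

Answer: 1, 4, 5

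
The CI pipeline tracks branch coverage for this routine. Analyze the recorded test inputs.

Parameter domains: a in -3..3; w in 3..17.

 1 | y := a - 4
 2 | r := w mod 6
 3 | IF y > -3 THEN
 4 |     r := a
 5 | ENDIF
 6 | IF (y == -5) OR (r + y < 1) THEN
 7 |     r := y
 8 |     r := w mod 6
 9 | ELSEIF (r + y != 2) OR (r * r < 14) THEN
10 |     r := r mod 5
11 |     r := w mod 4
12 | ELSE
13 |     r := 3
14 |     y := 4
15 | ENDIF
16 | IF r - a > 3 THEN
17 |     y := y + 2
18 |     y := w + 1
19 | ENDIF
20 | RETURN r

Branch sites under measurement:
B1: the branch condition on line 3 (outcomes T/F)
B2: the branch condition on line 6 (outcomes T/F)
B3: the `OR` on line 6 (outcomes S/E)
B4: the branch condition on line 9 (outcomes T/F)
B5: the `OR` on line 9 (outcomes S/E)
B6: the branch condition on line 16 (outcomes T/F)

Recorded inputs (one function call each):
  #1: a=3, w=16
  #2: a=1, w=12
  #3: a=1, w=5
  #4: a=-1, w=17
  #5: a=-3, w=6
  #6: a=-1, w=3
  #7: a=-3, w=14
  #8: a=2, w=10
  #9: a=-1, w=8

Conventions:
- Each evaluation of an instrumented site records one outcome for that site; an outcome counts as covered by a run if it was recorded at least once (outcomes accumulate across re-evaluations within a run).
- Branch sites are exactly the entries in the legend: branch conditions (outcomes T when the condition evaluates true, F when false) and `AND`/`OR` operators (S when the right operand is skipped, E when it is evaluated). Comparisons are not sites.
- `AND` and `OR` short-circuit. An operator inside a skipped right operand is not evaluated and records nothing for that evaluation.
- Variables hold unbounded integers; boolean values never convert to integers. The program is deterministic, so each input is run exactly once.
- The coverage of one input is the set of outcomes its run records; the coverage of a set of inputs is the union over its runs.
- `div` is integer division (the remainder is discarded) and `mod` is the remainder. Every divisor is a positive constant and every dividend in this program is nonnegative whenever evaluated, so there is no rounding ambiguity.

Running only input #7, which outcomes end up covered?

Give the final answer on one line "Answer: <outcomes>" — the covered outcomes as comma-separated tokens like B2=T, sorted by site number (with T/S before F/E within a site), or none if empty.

Simulating input #7 (a=-3, w=14) step by step:
  B1->F, B3->E, B2->T, B6->T
as a set, this run covers: B1=F, B2=T, B3=E, B6=T

Answer: B1=F, B2=T, B3=E, B6=T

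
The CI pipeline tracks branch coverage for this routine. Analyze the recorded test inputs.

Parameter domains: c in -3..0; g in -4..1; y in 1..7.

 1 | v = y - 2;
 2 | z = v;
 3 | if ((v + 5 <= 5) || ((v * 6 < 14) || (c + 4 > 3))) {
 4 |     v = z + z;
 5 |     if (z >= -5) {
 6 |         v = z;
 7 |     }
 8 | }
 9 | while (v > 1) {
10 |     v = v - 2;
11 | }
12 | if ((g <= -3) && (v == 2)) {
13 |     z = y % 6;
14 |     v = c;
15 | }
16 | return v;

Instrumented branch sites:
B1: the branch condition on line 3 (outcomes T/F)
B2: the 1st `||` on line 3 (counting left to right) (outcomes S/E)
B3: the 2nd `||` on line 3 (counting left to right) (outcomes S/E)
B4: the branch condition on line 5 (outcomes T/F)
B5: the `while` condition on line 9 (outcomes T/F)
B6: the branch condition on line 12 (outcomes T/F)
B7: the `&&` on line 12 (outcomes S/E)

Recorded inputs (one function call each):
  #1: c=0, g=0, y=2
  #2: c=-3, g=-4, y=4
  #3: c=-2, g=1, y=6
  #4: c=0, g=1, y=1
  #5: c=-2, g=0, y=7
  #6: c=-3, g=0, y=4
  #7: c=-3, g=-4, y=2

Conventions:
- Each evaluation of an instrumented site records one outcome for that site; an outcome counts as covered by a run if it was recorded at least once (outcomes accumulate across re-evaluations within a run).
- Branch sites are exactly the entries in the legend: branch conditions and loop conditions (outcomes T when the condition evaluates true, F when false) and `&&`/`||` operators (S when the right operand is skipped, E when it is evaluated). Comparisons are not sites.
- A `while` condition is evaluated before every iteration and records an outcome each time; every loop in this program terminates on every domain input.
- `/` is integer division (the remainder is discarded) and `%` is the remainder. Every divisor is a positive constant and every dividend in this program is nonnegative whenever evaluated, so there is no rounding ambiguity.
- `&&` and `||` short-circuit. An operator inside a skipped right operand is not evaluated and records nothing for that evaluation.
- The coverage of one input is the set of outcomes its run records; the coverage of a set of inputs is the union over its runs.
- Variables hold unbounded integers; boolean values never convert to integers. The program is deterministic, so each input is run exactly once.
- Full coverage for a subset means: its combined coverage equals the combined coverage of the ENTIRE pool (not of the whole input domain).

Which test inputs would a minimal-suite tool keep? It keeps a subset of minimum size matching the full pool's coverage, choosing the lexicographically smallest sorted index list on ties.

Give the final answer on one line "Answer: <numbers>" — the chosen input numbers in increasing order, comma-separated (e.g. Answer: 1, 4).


test 1 (c=0, g=0, y=2) hits B1=T, B2=S, B4=T, B5=F, B6=F, B7=S
test 2 (c=-3, g=-4, y=4) hits B1=T, B2=E, B3=S, B4=T, B5=T, B5=F, B6=F, B7=E
test 3 (c=-2, g=1, y=6) hits B1=F, B2=E, B3=E, B5=T, B5=F, B6=F, B7=S
test 4 (c=0, g=1, y=1) hits B1=T, B2=S, B4=T, B5=F, B6=F, B7=S
test 5 (c=-2, g=0, y=7) hits B1=F, B2=E, B3=E, B5=T, B5=F, B6=F, B7=S
test 6 (c=-3, g=0, y=4) hits B1=T, B2=E, B3=S, B4=T, B5=T, B5=F, B6=F, B7=S
test 7 (c=-3, g=-4, y=2) hits B1=T, B2=S, B4=T, B5=F, B6=F, B7=E
together the pool reaches 12 outcomes: B1=T, B1=F, B2=S, B2=E, B3=S, B3=E, B4=T, B5=T, B5=F, B6=F, B7=S, B7=E
checked all size-1 subsets: none covers 12 outcomes (max 8/12)
checked all size-2 subsets: none covers 12 outcomes (max 11/12)
size 3: inputs {1, 2, 3} cover all 12 outcomes, and no lexicographically smaller subset of this size does
Answer: 1, 2, 3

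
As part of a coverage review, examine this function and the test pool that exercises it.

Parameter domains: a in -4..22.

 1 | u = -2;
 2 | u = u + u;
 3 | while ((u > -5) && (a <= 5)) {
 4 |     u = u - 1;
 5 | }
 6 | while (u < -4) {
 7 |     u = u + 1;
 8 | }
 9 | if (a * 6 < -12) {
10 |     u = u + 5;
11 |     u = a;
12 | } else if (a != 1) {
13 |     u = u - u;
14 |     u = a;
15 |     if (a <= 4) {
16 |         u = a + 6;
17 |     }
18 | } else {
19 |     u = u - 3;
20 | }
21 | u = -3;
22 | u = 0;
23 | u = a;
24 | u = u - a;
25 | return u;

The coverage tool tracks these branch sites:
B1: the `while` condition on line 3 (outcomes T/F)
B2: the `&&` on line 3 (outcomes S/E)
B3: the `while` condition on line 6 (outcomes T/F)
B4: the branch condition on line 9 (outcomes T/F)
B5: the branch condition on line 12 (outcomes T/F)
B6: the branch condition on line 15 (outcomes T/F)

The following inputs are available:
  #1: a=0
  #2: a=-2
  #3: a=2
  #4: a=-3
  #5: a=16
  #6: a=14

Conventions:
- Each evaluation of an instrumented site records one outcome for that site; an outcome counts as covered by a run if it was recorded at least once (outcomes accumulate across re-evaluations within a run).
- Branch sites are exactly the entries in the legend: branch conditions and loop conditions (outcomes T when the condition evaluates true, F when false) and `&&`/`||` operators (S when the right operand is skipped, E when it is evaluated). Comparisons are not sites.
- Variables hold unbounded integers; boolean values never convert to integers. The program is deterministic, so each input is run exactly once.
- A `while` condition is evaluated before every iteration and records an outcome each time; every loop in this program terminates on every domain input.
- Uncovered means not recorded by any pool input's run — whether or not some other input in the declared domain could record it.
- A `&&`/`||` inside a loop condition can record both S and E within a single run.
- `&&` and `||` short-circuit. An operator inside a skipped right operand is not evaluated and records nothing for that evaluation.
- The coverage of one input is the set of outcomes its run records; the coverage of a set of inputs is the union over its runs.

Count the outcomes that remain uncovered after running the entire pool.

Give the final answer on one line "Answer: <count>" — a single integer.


input #1, a=0: events B2->E, B1->T, B2->S, B1->F, B3->T, B3->F, B4->F, B5->T, B6->T; outcomes B1=T, B1=F, B2=S, B2=E, B3=T, B3=F, B4=F, B5=T, B6=T
input #2, a=-2: events B2->E, B1->T, B2->S, B1->F, B3->T, B3->F, B4->F, B5->T, B6->T; outcomes B1=T, B1=F, B2=S, B2=E, B3=T, B3=F, B4=F, B5=T, B6=T
input #3, a=2: events B2->E, B1->T, B2->S, B1->F, B3->T, B3->F, B4->F, B5->T, B6->T; outcomes B1=T, B1=F, B2=S, B2=E, B3=T, B3=F, B4=F, B5=T, B6=T
input #4, a=-3: events B2->E, B1->T, B2->S, B1->F, B3->T, B3->F, B4->T; outcomes B1=T, B1=F, B2=S, B2=E, B3=T, B3=F, B4=T
input #5, a=16: events B2->E, B1->F, B3->F, B4->F, B5->T, B6->F; outcomes B1=F, B2=E, B3=F, B4=F, B5=T, B6=F
input #6, a=14: events B2->E, B1->F, B3->F, B4->F, B5->T, B6->F; outcomes B1=F, B2=E, B3=F, B4=F, B5=T, B6=F
union over the pool: B1=T, B1=F, B2=S, B2=E, B3=T, B3=F, B4=T, B4=F, B5=T, B6=T, B6=F
uncovered (1 of 12): B5=F
Answer: 1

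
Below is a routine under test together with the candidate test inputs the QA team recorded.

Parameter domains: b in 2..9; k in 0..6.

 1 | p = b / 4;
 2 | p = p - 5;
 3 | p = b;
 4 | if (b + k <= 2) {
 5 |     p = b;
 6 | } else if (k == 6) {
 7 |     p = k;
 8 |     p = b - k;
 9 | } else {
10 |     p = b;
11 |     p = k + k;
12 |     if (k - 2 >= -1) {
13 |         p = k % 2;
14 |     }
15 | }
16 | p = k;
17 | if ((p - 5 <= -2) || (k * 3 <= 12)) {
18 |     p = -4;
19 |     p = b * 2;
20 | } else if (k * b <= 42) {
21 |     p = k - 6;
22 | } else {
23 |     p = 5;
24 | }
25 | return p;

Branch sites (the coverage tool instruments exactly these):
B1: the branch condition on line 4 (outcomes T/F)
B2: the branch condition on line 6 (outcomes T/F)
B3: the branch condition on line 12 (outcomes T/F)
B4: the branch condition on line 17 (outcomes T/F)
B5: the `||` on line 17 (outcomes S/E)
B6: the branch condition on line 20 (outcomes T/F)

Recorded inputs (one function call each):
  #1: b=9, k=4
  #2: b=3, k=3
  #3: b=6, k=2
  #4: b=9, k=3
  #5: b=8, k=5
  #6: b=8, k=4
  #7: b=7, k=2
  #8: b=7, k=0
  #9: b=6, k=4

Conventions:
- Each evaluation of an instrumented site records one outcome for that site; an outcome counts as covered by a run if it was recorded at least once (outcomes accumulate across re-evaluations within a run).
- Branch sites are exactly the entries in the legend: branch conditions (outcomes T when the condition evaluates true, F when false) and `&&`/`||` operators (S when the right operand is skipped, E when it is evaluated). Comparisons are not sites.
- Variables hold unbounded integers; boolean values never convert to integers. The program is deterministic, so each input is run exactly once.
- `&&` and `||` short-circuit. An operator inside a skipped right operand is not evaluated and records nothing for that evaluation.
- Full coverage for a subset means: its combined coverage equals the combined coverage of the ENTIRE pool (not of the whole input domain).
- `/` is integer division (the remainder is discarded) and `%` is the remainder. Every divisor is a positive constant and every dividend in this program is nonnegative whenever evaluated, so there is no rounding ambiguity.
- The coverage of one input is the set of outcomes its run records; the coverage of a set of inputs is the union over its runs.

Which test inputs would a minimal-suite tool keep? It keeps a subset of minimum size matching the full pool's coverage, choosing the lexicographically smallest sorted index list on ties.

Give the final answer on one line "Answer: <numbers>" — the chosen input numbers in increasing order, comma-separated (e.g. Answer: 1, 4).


run #1 (b=9, k=4) runs B1->F, B2->F, B3->T, B5->E, B4->T; records B1=F, B2=F, B3=T, B4=T, B5=E
run #2 (b=3, k=3) runs B1->F, B2->F, B3->T, B5->S, B4->T; records B1=F, B2=F, B3=T, B4=T, B5=S
run #3 (b=6, k=2) runs B1->F, B2->F, B3->T, B5->S, B4->T; records B1=F, B2=F, B3=T, B4=T, B5=S
run #4 (b=9, k=3) runs B1->F, B2->F, B3->T, B5->S, B4->T; records B1=F, B2=F, B3=T, B4=T, B5=S
run #5 (b=8, k=5) runs B1->F, B2->F, B3->T, B5->E, B4->F, B6->T; records B1=F, B2=F, B3=T, B4=F, B5=E, B6=T
run #6 (b=8, k=4) runs B1->F, B2->F, B3->T, B5->E, B4->T; records B1=F, B2=F, B3=T, B4=T, B5=E
run #7 (b=7, k=2) runs B1->F, B2->F, B3->T, B5->S, B4->T; records B1=F, B2=F, B3=T, B4=T, B5=S
run #8 (b=7, k=0) runs B1->F, B2->F, B3->F, B5->S, B4->T; records B1=F, B2=F, B3=F, B4=T, B5=S
run #9 (b=6, k=4) runs B1->F, B2->F, B3->T, B5->E, B4->T; records B1=F, B2=F, B3=T, B4=T, B5=E
together the pool reaches 9 outcomes: B1=F, B2=F, B3=T, B3=F, B4=T, B4=F, B5=S, B5=E, B6=T
every size-1 subset falls short of the 9 outcomes (best: 6/9)
at size 2, {5, 8} reaches all 9 outcomes; every lexicographically earlier size-2 subset fails
Answer: 5, 8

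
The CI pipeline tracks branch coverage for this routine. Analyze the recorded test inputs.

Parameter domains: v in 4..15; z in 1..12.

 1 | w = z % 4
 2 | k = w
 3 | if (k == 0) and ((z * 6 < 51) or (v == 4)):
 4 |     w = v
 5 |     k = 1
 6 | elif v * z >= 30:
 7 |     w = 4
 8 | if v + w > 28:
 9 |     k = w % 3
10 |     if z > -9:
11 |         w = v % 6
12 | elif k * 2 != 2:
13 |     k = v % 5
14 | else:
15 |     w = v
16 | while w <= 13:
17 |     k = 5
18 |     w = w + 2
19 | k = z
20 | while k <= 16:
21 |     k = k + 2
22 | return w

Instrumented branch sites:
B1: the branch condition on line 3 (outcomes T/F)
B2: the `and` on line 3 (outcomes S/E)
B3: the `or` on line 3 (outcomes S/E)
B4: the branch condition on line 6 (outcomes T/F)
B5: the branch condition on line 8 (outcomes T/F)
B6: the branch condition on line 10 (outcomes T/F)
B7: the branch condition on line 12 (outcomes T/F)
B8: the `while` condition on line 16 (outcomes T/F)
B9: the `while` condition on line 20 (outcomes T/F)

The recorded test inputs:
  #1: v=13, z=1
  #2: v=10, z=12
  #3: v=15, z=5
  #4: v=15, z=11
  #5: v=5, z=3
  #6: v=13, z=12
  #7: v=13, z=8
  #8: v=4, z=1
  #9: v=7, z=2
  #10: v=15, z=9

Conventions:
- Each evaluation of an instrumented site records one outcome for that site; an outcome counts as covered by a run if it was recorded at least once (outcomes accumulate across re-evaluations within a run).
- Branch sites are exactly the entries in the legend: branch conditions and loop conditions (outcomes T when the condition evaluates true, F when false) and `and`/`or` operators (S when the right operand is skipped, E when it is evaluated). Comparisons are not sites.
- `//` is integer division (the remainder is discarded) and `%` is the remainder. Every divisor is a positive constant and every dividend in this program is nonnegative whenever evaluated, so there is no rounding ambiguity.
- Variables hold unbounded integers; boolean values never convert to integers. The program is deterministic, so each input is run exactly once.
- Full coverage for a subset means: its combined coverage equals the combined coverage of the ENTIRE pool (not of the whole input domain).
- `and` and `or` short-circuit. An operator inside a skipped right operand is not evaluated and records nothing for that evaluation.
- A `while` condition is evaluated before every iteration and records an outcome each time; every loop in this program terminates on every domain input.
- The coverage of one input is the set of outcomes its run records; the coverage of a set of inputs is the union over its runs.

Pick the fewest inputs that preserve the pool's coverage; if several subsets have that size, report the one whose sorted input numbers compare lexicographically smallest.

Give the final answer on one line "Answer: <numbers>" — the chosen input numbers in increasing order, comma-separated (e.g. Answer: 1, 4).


run #1 (v=13, z=1) records B1=F, B2=S, B4=F, B5=F, B7=F, B8=T, B8=F, B9=T, B9=F
run #2 (v=10, z=12) records B1=F, B2=E, B3=E, B4=T, B5=F, B7=T, B8=T, B8=F, B9=T, B9=F
run #3 (v=15, z=5) records B1=F, B2=S, B4=T, B5=F, B7=F, B8=F, B9=T, B9=F
run #4 (v=15, z=11) records B1=F, B2=S, B4=T, B5=F, B7=T, B8=T, B8=F, B9=T, B9=F
run #5 (v=5, z=3) records B1=F, B2=S, B4=F, B5=F, B7=T, B8=T, B8=F, B9=T, B9=F
run #6 (v=13, z=12) records B1=F, B2=E, B3=E, B4=T, B5=F, B7=T, B8=T, B8=F, B9=T, B9=F
run #7 (v=13, z=8) records B1=T, B2=E, B3=S, B5=F, B7=F, B8=T, B8=F, B9=T, B9=F
run #8 (v=4, z=1) records B1=F, B2=S, B4=F, B5=F, B7=F, B8=T, B8=F, B9=T, B9=F
run #9 (v=7, z=2) records B1=F, B2=S, B4=F, B5=F, B7=T, B8=T, B8=F, B9=T, B9=F
run #10 (v=15, z=9) records B1=F, B2=S, B4=T, B5=F, B7=F, B8=F, B9=T, B9=F
together the pool reaches 15 outcomes: B1=T, B1=F, B2=S, B2=E, B3=S, B3=E, B4=T, B4=F, B5=F, B7=T, B7=F, B8=T, B8=F, B9=T, B9=F
checked all size-1 subsets: none covers 15 outcomes (max 10/15)
checked all size-2 subsets: none covers 15 outcomes (max 13/15)
inputs {1, 2, 7} (size 3) cover everything; no size-3 subset with a lexicographically smaller index list covers all 15
Answer: 1, 2, 7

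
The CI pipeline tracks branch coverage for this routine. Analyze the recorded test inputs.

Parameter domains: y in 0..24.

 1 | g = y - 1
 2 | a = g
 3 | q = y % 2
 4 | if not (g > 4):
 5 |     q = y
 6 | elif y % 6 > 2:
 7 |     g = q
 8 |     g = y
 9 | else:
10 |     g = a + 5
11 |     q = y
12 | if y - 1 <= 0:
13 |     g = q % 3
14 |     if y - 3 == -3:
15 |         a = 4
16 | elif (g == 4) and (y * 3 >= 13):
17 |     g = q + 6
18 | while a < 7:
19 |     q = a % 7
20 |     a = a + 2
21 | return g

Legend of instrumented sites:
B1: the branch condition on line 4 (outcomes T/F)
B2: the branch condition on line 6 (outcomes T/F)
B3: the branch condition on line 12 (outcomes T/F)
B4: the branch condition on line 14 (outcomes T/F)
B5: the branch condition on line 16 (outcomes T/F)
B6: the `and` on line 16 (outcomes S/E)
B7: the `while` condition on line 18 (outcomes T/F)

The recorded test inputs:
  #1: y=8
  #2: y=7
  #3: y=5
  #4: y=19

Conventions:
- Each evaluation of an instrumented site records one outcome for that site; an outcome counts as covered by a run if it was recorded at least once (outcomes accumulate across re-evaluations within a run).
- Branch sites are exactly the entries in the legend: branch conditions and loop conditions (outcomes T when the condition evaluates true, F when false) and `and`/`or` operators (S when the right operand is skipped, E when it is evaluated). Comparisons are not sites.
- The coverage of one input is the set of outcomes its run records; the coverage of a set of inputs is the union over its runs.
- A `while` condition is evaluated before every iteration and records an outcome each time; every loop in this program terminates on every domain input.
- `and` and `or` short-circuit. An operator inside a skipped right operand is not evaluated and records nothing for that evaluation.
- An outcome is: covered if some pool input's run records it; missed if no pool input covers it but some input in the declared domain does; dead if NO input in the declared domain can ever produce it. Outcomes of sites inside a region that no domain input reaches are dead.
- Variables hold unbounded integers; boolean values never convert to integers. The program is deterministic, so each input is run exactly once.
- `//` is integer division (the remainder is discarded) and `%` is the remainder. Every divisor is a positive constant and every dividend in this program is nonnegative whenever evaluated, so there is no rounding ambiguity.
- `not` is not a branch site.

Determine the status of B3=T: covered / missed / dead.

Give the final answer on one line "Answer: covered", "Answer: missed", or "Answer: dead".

no pool input records B3=T
but domain input (y=0) does record it -> reachable, so missed

Answer: missed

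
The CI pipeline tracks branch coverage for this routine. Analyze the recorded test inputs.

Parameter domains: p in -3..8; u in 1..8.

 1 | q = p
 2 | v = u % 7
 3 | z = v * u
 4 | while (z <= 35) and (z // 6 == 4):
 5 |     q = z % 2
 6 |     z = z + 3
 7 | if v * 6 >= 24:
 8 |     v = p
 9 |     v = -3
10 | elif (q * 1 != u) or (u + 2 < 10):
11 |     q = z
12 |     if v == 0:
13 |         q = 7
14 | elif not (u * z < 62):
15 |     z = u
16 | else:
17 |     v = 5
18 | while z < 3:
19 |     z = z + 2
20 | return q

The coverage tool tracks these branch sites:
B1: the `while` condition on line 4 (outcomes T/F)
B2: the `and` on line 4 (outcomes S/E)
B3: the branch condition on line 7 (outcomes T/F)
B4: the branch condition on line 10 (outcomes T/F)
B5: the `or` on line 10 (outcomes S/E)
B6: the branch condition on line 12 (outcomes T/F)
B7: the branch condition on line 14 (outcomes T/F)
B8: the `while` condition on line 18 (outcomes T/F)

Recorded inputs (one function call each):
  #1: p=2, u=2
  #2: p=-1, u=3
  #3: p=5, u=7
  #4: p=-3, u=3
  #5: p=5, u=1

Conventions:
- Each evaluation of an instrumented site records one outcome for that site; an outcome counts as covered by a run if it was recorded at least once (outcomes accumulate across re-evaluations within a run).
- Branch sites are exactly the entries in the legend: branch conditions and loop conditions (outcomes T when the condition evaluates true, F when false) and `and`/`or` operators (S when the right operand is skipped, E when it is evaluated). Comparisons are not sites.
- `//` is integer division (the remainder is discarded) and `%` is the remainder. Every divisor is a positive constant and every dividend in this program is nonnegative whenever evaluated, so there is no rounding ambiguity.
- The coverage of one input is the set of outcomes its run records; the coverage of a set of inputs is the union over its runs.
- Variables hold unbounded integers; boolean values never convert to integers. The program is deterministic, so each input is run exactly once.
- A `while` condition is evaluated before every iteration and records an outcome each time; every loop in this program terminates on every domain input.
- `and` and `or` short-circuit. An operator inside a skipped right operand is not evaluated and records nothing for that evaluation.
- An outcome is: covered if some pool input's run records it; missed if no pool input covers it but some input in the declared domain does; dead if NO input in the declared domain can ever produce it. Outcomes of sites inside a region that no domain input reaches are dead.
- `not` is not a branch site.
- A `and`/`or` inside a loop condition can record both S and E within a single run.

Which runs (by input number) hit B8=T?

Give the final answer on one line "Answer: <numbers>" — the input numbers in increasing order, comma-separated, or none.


input #1 (p=2, u=2): does not record B8=T
input #2 (p=-1, u=3): does not record B8=T
input #3 (p=5, u=7): records B8=T
input #4 (p=-3, u=3): does not record B8=T
input #5 (p=5, u=1): records B8=T
Answer: 3, 5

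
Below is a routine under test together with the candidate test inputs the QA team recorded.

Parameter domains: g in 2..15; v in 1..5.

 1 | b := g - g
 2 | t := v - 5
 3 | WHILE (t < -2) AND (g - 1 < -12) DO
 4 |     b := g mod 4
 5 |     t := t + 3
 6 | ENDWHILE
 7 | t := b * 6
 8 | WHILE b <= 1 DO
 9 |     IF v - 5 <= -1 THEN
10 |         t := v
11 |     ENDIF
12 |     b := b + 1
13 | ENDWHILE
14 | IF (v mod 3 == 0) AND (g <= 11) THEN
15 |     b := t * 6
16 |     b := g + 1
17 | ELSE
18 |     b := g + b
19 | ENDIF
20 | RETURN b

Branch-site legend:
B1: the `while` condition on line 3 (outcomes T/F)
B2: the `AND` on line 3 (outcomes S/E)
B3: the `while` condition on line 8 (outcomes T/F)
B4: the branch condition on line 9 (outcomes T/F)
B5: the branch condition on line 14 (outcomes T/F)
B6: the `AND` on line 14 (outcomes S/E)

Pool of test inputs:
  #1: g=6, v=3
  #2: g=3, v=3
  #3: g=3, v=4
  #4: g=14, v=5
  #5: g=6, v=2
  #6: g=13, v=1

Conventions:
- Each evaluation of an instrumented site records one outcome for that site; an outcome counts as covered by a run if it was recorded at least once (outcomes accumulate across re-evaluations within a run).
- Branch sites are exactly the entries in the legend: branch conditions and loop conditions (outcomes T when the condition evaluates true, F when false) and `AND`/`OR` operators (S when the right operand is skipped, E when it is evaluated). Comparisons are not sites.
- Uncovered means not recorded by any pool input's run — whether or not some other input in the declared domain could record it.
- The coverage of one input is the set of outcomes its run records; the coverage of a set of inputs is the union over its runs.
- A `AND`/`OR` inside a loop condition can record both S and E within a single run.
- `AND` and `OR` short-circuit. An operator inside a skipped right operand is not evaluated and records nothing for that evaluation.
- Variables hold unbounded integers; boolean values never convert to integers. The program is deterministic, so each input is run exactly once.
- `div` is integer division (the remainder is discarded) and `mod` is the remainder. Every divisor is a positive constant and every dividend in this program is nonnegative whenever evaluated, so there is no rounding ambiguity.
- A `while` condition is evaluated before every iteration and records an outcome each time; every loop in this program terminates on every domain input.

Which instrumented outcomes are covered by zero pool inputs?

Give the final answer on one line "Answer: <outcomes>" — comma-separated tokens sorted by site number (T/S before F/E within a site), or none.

input #1 (g=6, v=3): events B2->S, B1->F, B3->T, B4->T, B3->T, B4->T, B3->F, B6->E, B5->T; covers B1=F, B2=S, B3=T, B3=F, B4=T, B5=T, B6=E
input #2 (g=3, v=3): events B2->S, B1->F, B3->T, B4->T, B3->T, B4->T, B3->F, B6->E, B5->T; covers B1=F, B2=S, B3=T, B3=F, B4=T, B5=T, B6=E
input #3 (g=3, v=4): events B2->S, B1->F, B3->T, B4->T, B3->T, B4->T, B3->F, B6->S, B5->F; covers B1=F, B2=S, B3=T, B3=F, B4=T, B5=F, B6=S
input #4 (g=14, v=5): events B2->S, B1->F, B3->T, B4->F, B3->T, B4->F, B3->F, B6->S, B5->F; covers B1=F, B2=S, B3=T, B3=F, B4=F, B5=F, B6=S
input #5 (g=6, v=2): events B2->E, B1->F, B3->T, B4->T, B3->T, B4->T, B3->F, B6->S, B5->F; covers B1=F, B2=E, B3=T, B3=F, B4=T, B5=F, B6=S
input #6 (g=13, v=1): events B2->E, B1->F, B3->T, B4->T, B3->T, B4->T, B3->F, B6->S, B5->F; covers B1=F, B2=E, B3=T, B3=F, B4=T, B5=F, B6=S
union over the pool: B1=F, B2=S, B2=E, B3=T, B3=F, B4=T, B4=F, B5=T, B5=F, B6=S, B6=E
uncovered (1 of 12): B1=T

Answer: B1=T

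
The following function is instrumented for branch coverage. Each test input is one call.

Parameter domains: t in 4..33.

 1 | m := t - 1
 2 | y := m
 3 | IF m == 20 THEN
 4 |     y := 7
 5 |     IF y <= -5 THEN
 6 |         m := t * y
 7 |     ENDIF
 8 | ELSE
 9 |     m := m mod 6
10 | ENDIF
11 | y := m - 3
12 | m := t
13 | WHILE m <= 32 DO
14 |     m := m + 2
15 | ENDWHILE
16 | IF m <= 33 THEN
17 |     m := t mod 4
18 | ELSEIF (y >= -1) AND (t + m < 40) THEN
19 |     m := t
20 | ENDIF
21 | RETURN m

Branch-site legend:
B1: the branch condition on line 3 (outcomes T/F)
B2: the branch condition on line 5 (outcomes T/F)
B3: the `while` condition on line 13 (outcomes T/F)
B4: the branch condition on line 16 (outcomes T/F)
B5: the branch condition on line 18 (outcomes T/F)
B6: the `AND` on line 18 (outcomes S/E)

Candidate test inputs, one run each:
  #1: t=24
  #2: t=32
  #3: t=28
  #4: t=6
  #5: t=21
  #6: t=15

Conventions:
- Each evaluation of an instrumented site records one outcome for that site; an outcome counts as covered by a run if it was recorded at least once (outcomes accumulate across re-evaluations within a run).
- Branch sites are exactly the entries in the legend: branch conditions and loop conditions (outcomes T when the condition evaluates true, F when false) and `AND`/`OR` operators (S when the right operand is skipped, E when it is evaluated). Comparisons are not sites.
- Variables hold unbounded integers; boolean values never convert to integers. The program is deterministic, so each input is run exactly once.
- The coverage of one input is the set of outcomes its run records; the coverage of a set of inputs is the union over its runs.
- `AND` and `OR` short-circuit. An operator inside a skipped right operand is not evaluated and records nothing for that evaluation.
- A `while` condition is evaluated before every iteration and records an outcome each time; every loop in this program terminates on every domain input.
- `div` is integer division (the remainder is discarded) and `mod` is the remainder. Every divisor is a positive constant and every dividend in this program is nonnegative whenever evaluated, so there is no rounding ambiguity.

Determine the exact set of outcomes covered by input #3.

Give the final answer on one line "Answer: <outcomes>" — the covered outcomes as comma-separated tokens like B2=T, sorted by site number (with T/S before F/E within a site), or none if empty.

Running input #3 (t=28), event by event:
  B1->F, B3->T, B3->T, B3->T, B3->F, B4->F, B6->E, B5->F
collecting distinct outcomes: B1=F, B3=T, B3=F, B4=F, B5=F, B6=E

Answer: B1=F, B3=T, B3=F, B4=F, B5=F, B6=E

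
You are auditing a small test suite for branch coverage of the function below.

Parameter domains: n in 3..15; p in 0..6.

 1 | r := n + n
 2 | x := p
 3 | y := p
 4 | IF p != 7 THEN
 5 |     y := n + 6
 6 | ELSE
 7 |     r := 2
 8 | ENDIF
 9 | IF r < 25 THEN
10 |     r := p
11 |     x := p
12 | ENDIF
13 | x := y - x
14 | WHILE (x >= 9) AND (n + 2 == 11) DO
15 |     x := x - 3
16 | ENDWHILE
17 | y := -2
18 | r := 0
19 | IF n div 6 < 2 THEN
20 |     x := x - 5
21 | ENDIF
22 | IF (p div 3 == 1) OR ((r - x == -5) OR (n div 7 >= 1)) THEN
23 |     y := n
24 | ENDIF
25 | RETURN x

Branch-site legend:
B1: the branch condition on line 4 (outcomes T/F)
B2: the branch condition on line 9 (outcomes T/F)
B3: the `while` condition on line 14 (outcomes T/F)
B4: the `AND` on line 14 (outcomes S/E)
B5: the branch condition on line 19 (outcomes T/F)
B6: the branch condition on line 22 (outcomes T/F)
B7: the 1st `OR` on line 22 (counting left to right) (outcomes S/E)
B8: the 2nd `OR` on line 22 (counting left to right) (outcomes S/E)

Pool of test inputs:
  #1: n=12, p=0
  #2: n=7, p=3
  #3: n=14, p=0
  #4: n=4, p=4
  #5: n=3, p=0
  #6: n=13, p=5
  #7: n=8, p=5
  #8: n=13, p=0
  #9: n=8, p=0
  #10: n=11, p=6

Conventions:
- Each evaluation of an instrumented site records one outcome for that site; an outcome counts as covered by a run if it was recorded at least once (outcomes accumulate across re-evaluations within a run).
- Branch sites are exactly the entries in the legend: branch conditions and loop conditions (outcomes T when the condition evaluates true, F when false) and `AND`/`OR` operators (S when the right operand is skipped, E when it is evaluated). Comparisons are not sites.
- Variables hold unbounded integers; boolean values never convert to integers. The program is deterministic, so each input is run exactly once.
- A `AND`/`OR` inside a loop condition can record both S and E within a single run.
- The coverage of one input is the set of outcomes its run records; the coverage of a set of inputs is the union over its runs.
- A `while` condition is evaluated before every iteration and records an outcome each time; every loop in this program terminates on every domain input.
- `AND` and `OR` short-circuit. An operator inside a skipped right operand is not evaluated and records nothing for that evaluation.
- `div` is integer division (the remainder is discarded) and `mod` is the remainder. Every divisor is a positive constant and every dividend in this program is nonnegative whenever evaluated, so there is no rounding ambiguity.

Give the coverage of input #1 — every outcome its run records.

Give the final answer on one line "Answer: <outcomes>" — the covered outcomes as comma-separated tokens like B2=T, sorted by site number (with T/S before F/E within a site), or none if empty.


Running input #1 (n=12, p=0), event by event:
  B1->T, B2->T, B4->E, B3->F, B5->F, B7->E, B8->E, B6->T
collecting distinct outcomes: B1=T, B2=T, B3=F, B4=E, B5=F, B6=T, B7=E, B8=E
Answer: B1=T, B2=T, B3=F, B4=E, B5=F, B6=T, B7=E, B8=E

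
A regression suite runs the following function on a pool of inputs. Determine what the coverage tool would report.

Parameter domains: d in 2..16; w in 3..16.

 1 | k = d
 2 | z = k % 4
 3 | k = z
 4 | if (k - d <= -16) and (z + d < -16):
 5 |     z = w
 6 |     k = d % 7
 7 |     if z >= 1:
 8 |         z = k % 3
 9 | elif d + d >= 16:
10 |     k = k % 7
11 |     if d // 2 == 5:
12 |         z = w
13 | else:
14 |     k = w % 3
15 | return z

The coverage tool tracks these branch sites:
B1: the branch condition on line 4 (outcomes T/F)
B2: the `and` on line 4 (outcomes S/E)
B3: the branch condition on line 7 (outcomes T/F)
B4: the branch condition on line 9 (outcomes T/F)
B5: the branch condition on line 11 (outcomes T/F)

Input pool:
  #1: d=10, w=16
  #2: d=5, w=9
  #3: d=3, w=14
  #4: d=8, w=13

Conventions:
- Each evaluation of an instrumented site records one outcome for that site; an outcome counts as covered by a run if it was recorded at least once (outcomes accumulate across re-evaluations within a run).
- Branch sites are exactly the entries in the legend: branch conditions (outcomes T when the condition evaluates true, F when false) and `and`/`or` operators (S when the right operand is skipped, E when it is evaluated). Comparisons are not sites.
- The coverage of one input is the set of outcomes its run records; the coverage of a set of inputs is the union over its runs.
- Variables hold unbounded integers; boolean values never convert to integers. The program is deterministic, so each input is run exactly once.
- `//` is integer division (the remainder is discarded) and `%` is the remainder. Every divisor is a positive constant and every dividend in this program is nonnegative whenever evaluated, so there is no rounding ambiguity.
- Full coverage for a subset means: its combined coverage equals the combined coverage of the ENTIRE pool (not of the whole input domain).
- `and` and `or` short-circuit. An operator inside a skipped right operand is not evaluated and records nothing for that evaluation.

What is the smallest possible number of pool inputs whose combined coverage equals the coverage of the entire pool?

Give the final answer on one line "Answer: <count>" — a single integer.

input #1 (d=10, w=16): events B2->S, B1->F, B4->T, B5->T; covers B1=F, B2=S, B4=T, B5=T
input #2 (d=5, w=9): events B2->S, B1->F, B4->F; covers B1=F, B2=S, B4=F
input #3 (d=3, w=14): events B2->S, B1->F, B4->F; covers B1=F, B2=S, B4=F
input #4 (d=8, w=13): events B2->S, B1->F, B4->T, B5->F; covers B1=F, B2=S, B4=T, B5=F
the full pool covers 6 outcomes: B1=F, B2=S, B4=T, B4=F, B5=T, B5=F
every size-1 subset falls short of the 6 outcomes (best: 4/6)
every size-2 subset falls short of the 6 outcomes (best: 5/6)
the canonical winner is {1, 2, 4}: size 3, full 6-outcome coverage, earliest index list among size-3 covers

Answer: 3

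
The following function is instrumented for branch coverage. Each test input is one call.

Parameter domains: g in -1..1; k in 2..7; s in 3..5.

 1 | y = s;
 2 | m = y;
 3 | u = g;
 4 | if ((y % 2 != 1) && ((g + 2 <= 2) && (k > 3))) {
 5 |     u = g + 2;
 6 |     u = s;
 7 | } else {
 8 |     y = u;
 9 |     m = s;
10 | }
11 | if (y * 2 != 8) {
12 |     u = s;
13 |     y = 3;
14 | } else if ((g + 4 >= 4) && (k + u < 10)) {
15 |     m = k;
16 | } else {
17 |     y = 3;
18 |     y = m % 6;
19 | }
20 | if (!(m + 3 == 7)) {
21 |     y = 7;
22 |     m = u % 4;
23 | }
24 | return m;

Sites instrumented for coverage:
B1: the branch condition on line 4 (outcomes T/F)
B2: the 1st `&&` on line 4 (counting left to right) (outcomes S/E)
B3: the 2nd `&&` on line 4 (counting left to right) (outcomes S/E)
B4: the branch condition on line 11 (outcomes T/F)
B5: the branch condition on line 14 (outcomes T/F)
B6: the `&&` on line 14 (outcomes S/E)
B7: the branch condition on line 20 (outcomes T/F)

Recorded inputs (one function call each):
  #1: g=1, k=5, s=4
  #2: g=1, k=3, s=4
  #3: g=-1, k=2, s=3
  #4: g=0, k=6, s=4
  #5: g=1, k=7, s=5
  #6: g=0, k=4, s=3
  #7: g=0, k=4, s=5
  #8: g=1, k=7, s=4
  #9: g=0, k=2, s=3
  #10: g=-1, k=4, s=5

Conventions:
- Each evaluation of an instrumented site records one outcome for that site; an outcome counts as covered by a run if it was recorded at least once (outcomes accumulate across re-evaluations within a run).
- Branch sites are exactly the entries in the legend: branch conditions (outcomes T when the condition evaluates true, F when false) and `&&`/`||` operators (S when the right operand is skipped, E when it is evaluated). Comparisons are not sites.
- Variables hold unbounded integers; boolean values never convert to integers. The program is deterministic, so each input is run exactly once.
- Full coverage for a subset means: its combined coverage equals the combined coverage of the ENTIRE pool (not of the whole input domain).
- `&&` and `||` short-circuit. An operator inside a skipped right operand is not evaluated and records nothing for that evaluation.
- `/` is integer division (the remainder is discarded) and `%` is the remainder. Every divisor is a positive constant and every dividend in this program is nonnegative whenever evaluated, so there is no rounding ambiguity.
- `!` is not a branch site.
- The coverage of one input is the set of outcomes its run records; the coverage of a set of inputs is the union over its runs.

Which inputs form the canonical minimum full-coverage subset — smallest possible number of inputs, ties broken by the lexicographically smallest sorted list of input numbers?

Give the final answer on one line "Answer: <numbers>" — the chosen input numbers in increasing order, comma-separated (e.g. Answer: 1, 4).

input #1, g=1, k=5, s=4: events B2->E, B3->S, B1->F, B4->T, B7->F; outcomes B1=F, B2=E, B3=S, B4=T, B7=F
input #2, g=1, k=3, s=4: events B2->E, B3->S, B1->F, B4->T, B7->F; outcomes B1=F, B2=E, B3=S, B4=T, B7=F
input #3, g=-1, k=2, s=3: events B2->S, B1->F, B4->T, B7->T; outcomes B1=F, B2=S, B4=T, B7=T
input #4, g=0, k=6, s=4: events B2->E, B3->E, B1->T, B4->F, B6->E, B5->F, B7->F; outcomes B1=T, B2=E, B3=E, B4=F, B5=F, B6=E, B7=F
input #5, g=1, k=7, s=5: events B2->S, B1->F, B4->T, B7->T; outcomes B1=F, B2=S, B4=T, B7=T
input #6, g=0, k=4, s=3: events B2->S, B1->F, B4->T, B7->T; outcomes B1=F, B2=S, B4=T, B7=T
input #7, g=0, k=4, s=5: events B2->S, B1->F, B4->T, B7->T; outcomes B1=F, B2=S, B4=T, B7=T
input #8, g=1, k=7, s=4: events B2->E, B3->S, B1->F, B4->T, B7->F; outcomes B1=F, B2=E, B3=S, B4=T, B7=F
input #9, g=0, k=2, s=3: events B2->S, B1->F, B4->T, B7->T; outcomes B1=F, B2=S, B4=T, B7=T
input #10, g=-1, k=4, s=5: events B2->S, B1->F, B4->T, B7->T; outcomes B1=F, B2=S, B4=T, B7=T
together the pool reaches 12 outcomes: B1=T, B1=F, B2=S, B2=E, B3=S, B3=E, B4=T, B4=F, B5=F, B6=E, B7=T, B7=F
checked all size-1 subsets: none covers 12 outcomes (max 7/12)
checked all size-2 subsets: none covers 12 outcomes (max 11/12)
inputs {1, 3, 4} (size 3) cover everything; no size-3 subset with a lexicographically smaller index list covers all 12

Answer: 1, 3, 4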